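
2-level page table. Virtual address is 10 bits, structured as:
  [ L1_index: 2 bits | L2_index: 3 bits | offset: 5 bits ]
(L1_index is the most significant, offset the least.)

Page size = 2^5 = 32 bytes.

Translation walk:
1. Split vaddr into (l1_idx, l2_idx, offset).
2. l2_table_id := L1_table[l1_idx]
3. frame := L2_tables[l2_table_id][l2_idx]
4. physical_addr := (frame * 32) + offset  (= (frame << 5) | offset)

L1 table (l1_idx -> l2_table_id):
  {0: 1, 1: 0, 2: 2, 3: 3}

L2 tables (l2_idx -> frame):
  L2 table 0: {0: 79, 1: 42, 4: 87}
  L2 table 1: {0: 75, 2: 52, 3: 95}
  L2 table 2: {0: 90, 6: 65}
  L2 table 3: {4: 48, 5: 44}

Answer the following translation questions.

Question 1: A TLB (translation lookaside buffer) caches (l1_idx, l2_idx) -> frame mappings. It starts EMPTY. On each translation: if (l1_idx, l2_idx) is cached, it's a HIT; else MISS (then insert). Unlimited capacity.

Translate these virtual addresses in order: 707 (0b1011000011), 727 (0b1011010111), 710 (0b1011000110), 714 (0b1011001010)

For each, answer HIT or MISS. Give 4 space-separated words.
Answer: MISS HIT HIT HIT

Derivation:
vaddr=707: (2,6) not in TLB -> MISS, insert
vaddr=727: (2,6) in TLB -> HIT
vaddr=710: (2,6) in TLB -> HIT
vaddr=714: (2,6) in TLB -> HIT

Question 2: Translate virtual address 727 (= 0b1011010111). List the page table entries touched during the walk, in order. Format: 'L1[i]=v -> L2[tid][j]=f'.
vaddr = 727 = 0b1011010111
Split: l1_idx=2, l2_idx=6, offset=23

Answer: L1[2]=2 -> L2[2][6]=65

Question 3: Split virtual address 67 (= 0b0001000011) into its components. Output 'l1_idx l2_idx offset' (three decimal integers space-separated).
vaddr = 67 = 0b0001000011
  top 2 bits -> l1_idx = 0
  next 3 bits -> l2_idx = 2
  bottom 5 bits -> offset = 3

Answer: 0 2 3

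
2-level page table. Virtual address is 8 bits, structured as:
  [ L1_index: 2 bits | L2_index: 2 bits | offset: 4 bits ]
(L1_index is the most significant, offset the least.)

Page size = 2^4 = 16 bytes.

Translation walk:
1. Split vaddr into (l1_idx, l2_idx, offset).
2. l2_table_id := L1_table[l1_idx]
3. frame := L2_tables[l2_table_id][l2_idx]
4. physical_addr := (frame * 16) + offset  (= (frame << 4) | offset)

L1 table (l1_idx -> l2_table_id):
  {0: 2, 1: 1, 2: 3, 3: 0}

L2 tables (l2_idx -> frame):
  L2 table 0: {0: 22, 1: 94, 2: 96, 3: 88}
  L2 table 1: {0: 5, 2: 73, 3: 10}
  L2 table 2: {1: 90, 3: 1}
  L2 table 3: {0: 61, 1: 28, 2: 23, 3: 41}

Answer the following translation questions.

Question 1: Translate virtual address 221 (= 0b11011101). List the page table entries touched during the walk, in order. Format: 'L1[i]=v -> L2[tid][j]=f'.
Answer: L1[3]=0 -> L2[0][1]=94

Derivation:
vaddr = 221 = 0b11011101
Split: l1_idx=3, l2_idx=1, offset=13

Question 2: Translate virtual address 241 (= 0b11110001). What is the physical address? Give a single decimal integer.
vaddr = 241 = 0b11110001
Split: l1_idx=3, l2_idx=3, offset=1
L1[3] = 0
L2[0][3] = 88
paddr = 88 * 16 + 1 = 1409

Answer: 1409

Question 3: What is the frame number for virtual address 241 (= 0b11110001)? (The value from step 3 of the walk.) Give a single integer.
vaddr = 241: l1_idx=3, l2_idx=3
L1[3] = 0; L2[0][3] = 88

Answer: 88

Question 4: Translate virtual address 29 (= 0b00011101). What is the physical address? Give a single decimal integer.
vaddr = 29 = 0b00011101
Split: l1_idx=0, l2_idx=1, offset=13
L1[0] = 2
L2[2][1] = 90
paddr = 90 * 16 + 13 = 1453

Answer: 1453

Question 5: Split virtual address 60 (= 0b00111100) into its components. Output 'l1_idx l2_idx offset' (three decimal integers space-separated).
vaddr = 60 = 0b00111100
  top 2 bits -> l1_idx = 0
  next 2 bits -> l2_idx = 3
  bottom 4 bits -> offset = 12

Answer: 0 3 12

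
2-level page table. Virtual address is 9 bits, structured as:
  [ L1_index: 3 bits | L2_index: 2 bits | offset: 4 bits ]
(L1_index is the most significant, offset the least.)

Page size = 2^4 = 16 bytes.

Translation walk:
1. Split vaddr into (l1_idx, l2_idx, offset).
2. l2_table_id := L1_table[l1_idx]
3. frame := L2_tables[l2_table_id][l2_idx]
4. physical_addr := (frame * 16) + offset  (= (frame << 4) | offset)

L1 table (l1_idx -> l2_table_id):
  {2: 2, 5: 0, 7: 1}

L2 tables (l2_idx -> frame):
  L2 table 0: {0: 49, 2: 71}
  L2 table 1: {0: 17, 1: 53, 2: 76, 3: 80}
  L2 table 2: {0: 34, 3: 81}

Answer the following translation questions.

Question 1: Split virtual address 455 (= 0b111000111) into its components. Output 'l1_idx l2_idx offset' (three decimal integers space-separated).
vaddr = 455 = 0b111000111
  top 3 bits -> l1_idx = 7
  next 2 bits -> l2_idx = 0
  bottom 4 bits -> offset = 7

Answer: 7 0 7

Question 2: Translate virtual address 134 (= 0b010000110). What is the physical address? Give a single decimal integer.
Answer: 550

Derivation:
vaddr = 134 = 0b010000110
Split: l1_idx=2, l2_idx=0, offset=6
L1[2] = 2
L2[2][0] = 34
paddr = 34 * 16 + 6 = 550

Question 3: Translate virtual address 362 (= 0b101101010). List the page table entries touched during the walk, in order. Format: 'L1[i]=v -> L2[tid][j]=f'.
Answer: L1[5]=0 -> L2[0][2]=71

Derivation:
vaddr = 362 = 0b101101010
Split: l1_idx=5, l2_idx=2, offset=10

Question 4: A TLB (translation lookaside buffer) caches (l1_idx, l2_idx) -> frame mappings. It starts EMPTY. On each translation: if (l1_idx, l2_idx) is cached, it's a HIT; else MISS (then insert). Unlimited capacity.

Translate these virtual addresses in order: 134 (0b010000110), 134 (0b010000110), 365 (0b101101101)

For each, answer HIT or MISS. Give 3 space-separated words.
vaddr=134: (2,0) not in TLB -> MISS, insert
vaddr=134: (2,0) in TLB -> HIT
vaddr=365: (5,2) not in TLB -> MISS, insert

Answer: MISS HIT MISS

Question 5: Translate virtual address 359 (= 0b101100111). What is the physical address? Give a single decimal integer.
Answer: 1143

Derivation:
vaddr = 359 = 0b101100111
Split: l1_idx=5, l2_idx=2, offset=7
L1[5] = 0
L2[0][2] = 71
paddr = 71 * 16 + 7 = 1143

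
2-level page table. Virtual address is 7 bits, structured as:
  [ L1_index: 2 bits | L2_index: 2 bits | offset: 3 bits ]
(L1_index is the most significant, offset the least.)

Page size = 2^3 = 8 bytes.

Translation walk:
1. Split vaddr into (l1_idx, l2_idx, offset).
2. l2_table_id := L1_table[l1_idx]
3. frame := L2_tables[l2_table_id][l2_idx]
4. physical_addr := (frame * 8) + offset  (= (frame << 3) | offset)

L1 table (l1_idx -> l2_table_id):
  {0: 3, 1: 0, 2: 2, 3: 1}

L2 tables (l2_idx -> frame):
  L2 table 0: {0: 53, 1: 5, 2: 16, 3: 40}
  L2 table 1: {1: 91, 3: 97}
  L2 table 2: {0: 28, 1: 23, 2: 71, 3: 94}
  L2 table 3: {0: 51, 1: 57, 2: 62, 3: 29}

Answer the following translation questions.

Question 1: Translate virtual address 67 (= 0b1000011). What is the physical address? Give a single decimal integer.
Answer: 227

Derivation:
vaddr = 67 = 0b1000011
Split: l1_idx=2, l2_idx=0, offset=3
L1[2] = 2
L2[2][0] = 28
paddr = 28 * 8 + 3 = 227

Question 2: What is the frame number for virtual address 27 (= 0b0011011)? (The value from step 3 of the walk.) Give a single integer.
vaddr = 27: l1_idx=0, l2_idx=3
L1[0] = 3; L2[3][3] = 29

Answer: 29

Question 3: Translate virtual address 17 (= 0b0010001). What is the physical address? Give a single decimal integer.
Answer: 497

Derivation:
vaddr = 17 = 0b0010001
Split: l1_idx=0, l2_idx=2, offset=1
L1[0] = 3
L2[3][2] = 62
paddr = 62 * 8 + 1 = 497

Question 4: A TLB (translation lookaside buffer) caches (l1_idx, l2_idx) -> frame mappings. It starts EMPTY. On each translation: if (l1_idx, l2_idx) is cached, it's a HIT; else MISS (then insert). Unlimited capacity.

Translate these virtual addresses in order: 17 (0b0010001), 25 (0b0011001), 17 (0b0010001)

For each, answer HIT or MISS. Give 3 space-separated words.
Answer: MISS MISS HIT

Derivation:
vaddr=17: (0,2) not in TLB -> MISS, insert
vaddr=25: (0,3) not in TLB -> MISS, insert
vaddr=17: (0,2) in TLB -> HIT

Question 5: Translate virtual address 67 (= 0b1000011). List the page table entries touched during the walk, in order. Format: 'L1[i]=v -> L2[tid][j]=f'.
Answer: L1[2]=2 -> L2[2][0]=28

Derivation:
vaddr = 67 = 0b1000011
Split: l1_idx=2, l2_idx=0, offset=3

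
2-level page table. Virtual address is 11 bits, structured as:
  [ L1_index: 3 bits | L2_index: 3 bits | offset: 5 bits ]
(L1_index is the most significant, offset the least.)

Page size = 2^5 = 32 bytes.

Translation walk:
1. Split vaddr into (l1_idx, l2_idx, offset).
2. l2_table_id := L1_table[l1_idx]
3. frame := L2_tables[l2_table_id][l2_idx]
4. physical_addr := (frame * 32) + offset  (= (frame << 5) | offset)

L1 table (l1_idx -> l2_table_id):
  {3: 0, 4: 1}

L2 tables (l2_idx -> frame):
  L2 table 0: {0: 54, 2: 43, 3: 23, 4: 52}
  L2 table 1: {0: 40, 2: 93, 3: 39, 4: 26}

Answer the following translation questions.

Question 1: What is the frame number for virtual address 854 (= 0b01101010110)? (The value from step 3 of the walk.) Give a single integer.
vaddr = 854: l1_idx=3, l2_idx=2
L1[3] = 0; L2[0][2] = 43

Answer: 43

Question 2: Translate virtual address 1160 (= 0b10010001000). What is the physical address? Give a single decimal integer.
vaddr = 1160 = 0b10010001000
Split: l1_idx=4, l2_idx=4, offset=8
L1[4] = 1
L2[1][4] = 26
paddr = 26 * 32 + 8 = 840

Answer: 840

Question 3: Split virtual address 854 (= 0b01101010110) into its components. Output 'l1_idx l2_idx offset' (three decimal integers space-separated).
vaddr = 854 = 0b01101010110
  top 3 bits -> l1_idx = 3
  next 3 bits -> l2_idx = 2
  bottom 5 bits -> offset = 22

Answer: 3 2 22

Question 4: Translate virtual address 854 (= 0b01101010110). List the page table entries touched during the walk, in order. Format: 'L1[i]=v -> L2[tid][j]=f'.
Answer: L1[3]=0 -> L2[0][2]=43

Derivation:
vaddr = 854 = 0b01101010110
Split: l1_idx=3, l2_idx=2, offset=22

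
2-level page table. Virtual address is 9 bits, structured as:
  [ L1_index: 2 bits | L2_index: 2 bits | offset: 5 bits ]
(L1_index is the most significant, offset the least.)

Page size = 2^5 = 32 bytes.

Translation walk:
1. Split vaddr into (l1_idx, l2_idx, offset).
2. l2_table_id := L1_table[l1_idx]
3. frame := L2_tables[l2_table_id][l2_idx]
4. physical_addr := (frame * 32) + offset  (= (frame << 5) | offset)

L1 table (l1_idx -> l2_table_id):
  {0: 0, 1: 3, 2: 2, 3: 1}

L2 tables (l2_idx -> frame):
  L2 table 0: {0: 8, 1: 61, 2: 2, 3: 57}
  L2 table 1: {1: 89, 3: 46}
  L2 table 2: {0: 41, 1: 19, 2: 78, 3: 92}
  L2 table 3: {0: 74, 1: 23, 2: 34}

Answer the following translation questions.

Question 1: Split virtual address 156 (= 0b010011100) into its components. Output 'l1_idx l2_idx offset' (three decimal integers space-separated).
Answer: 1 0 28

Derivation:
vaddr = 156 = 0b010011100
  top 2 bits -> l1_idx = 1
  next 2 bits -> l2_idx = 0
  bottom 5 bits -> offset = 28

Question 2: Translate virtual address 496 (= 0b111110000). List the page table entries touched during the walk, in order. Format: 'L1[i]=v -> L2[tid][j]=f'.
Answer: L1[3]=1 -> L2[1][3]=46

Derivation:
vaddr = 496 = 0b111110000
Split: l1_idx=3, l2_idx=3, offset=16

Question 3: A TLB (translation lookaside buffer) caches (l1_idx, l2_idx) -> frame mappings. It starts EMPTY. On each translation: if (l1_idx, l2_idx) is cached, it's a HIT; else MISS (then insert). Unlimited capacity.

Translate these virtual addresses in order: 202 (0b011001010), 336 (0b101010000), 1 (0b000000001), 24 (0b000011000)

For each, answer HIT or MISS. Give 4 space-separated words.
vaddr=202: (1,2) not in TLB -> MISS, insert
vaddr=336: (2,2) not in TLB -> MISS, insert
vaddr=1: (0,0) not in TLB -> MISS, insert
vaddr=24: (0,0) in TLB -> HIT

Answer: MISS MISS MISS HIT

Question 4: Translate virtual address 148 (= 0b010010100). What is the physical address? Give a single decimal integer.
Answer: 2388

Derivation:
vaddr = 148 = 0b010010100
Split: l1_idx=1, l2_idx=0, offset=20
L1[1] = 3
L2[3][0] = 74
paddr = 74 * 32 + 20 = 2388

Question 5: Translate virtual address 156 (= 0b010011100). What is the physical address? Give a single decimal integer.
Answer: 2396

Derivation:
vaddr = 156 = 0b010011100
Split: l1_idx=1, l2_idx=0, offset=28
L1[1] = 3
L2[3][0] = 74
paddr = 74 * 32 + 28 = 2396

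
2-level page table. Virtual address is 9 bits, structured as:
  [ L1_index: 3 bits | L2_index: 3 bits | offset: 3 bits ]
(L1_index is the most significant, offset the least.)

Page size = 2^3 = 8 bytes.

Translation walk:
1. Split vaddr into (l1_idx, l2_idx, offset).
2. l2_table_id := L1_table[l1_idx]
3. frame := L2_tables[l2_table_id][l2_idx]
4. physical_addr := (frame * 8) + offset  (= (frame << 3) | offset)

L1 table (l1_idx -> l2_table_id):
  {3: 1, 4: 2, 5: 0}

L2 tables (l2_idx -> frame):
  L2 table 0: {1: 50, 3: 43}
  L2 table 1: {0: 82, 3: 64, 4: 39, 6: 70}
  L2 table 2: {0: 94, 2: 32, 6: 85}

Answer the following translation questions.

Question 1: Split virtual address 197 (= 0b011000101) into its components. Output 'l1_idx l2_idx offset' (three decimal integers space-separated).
Answer: 3 0 5

Derivation:
vaddr = 197 = 0b011000101
  top 3 bits -> l1_idx = 3
  next 3 bits -> l2_idx = 0
  bottom 3 bits -> offset = 5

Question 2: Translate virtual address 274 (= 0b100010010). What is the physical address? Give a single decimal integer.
Answer: 258

Derivation:
vaddr = 274 = 0b100010010
Split: l1_idx=4, l2_idx=2, offset=2
L1[4] = 2
L2[2][2] = 32
paddr = 32 * 8 + 2 = 258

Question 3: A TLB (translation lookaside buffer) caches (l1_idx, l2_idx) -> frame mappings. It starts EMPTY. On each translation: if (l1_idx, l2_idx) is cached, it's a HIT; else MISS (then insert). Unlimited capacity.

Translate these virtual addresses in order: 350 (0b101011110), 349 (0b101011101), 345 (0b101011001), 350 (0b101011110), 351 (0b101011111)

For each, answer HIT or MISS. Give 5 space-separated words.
Answer: MISS HIT HIT HIT HIT

Derivation:
vaddr=350: (5,3) not in TLB -> MISS, insert
vaddr=349: (5,3) in TLB -> HIT
vaddr=345: (5,3) in TLB -> HIT
vaddr=350: (5,3) in TLB -> HIT
vaddr=351: (5,3) in TLB -> HIT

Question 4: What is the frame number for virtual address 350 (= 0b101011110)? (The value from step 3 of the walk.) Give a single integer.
vaddr = 350: l1_idx=5, l2_idx=3
L1[5] = 0; L2[0][3] = 43

Answer: 43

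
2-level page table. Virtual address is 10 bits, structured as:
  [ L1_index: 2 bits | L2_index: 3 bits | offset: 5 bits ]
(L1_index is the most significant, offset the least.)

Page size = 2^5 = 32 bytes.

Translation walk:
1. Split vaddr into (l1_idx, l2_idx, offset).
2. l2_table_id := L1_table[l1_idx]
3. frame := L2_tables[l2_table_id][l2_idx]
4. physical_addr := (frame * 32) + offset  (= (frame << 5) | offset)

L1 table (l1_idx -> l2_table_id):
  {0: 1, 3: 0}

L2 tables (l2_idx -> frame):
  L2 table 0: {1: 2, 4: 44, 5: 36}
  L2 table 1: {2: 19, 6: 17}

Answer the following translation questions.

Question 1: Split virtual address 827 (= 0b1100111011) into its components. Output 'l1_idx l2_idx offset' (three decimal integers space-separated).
vaddr = 827 = 0b1100111011
  top 2 bits -> l1_idx = 3
  next 3 bits -> l2_idx = 1
  bottom 5 bits -> offset = 27

Answer: 3 1 27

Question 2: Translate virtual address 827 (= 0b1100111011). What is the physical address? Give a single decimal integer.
Answer: 91

Derivation:
vaddr = 827 = 0b1100111011
Split: l1_idx=3, l2_idx=1, offset=27
L1[3] = 0
L2[0][1] = 2
paddr = 2 * 32 + 27 = 91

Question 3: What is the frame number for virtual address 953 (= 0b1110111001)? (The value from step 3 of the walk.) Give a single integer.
Answer: 36

Derivation:
vaddr = 953: l1_idx=3, l2_idx=5
L1[3] = 0; L2[0][5] = 36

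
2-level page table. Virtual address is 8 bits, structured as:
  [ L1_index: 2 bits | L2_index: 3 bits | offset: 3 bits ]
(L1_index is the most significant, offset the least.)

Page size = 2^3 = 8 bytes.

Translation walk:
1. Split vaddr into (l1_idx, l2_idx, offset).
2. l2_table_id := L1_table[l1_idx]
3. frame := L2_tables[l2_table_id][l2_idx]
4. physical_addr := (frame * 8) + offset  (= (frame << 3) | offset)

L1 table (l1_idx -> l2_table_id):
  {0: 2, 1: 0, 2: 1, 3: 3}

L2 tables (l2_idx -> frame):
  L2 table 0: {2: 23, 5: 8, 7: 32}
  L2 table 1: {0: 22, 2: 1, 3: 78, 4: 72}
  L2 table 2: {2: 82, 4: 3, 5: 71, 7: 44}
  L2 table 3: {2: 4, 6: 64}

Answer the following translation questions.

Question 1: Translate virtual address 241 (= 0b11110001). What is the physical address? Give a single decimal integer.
vaddr = 241 = 0b11110001
Split: l1_idx=3, l2_idx=6, offset=1
L1[3] = 3
L2[3][6] = 64
paddr = 64 * 8 + 1 = 513

Answer: 513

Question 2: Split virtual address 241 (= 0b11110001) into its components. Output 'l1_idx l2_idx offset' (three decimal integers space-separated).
Answer: 3 6 1

Derivation:
vaddr = 241 = 0b11110001
  top 2 bits -> l1_idx = 3
  next 3 bits -> l2_idx = 6
  bottom 3 bits -> offset = 1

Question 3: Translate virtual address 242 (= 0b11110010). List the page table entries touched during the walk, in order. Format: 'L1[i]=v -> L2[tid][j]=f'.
vaddr = 242 = 0b11110010
Split: l1_idx=3, l2_idx=6, offset=2

Answer: L1[3]=3 -> L2[3][6]=64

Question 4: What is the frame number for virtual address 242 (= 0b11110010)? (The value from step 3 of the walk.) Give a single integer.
vaddr = 242: l1_idx=3, l2_idx=6
L1[3] = 3; L2[3][6] = 64

Answer: 64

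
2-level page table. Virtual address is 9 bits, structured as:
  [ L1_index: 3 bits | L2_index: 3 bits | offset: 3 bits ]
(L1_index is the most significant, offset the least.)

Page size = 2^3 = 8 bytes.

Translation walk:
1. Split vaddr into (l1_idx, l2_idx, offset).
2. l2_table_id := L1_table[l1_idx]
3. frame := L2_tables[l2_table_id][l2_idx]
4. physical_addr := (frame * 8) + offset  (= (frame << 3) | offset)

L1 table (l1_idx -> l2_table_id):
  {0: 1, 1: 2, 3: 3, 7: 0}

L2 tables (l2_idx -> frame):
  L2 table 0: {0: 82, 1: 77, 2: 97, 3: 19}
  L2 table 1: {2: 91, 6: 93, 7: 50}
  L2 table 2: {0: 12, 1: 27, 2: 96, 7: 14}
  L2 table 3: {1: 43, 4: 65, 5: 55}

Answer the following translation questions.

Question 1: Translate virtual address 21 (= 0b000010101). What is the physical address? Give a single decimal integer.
vaddr = 21 = 0b000010101
Split: l1_idx=0, l2_idx=2, offset=5
L1[0] = 1
L2[1][2] = 91
paddr = 91 * 8 + 5 = 733

Answer: 733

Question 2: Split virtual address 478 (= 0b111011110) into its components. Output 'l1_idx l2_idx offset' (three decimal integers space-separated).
vaddr = 478 = 0b111011110
  top 3 bits -> l1_idx = 7
  next 3 bits -> l2_idx = 3
  bottom 3 bits -> offset = 6

Answer: 7 3 6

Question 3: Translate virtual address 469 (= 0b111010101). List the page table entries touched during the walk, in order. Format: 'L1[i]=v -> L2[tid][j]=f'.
vaddr = 469 = 0b111010101
Split: l1_idx=7, l2_idx=2, offset=5

Answer: L1[7]=0 -> L2[0][2]=97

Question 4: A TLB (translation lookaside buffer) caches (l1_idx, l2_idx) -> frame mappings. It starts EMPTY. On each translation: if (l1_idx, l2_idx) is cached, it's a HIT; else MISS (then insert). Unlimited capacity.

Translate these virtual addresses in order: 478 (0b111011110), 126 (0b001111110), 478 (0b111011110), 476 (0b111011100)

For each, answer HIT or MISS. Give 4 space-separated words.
Answer: MISS MISS HIT HIT

Derivation:
vaddr=478: (7,3) not in TLB -> MISS, insert
vaddr=126: (1,7) not in TLB -> MISS, insert
vaddr=478: (7,3) in TLB -> HIT
vaddr=476: (7,3) in TLB -> HIT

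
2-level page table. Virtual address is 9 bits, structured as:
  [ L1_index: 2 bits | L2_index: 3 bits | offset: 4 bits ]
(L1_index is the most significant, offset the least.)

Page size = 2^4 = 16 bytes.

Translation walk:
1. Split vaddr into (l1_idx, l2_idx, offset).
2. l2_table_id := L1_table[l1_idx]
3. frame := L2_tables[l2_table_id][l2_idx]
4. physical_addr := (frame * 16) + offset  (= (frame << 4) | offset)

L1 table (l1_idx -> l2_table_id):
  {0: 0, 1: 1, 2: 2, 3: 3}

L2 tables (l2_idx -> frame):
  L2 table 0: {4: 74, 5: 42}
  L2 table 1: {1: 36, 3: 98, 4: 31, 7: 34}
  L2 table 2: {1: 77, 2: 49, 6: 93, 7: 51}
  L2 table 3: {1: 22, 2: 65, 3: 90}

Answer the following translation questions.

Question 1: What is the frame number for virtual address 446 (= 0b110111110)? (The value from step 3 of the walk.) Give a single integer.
vaddr = 446: l1_idx=3, l2_idx=3
L1[3] = 3; L2[3][3] = 90

Answer: 90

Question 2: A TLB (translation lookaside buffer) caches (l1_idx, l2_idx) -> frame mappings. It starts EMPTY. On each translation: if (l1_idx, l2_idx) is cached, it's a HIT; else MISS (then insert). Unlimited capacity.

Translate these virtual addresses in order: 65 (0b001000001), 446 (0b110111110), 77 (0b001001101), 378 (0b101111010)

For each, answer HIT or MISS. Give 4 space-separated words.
Answer: MISS MISS HIT MISS

Derivation:
vaddr=65: (0,4) not in TLB -> MISS, insert
vaddr=446: (3,3) not in TLB -> MISS, insert
vaddr=77: (0,4) in TLB -> HIT
vaddr=378: (2,7) not in TLB -> MISS, insert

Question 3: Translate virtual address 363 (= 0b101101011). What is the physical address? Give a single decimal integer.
Answer: 1499

Derivation:
vaddr = 363 = 0b101101011
Split: l1_idx=2, l2_idx=6, offset=11
L1[2] = 2
L2[2][6] = 93
paddr = 93 * 16 + 11 = 1499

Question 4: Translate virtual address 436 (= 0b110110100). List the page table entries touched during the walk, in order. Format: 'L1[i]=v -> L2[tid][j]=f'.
vaddr = 436 = 0b110110100
Split: l1_idx=3, l2_idx=3, offset=4

Answer: L1[3]=3 -> L2[3][3]=90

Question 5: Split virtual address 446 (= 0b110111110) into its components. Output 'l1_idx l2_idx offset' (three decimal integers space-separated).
vaddr = 446 = 0b110111110
  top 2 bits -> l1_idx = 3
  next 3 bits -> l2_idx = 3
  bottom 4 bits -> offset = 14

Answer: 3 3 14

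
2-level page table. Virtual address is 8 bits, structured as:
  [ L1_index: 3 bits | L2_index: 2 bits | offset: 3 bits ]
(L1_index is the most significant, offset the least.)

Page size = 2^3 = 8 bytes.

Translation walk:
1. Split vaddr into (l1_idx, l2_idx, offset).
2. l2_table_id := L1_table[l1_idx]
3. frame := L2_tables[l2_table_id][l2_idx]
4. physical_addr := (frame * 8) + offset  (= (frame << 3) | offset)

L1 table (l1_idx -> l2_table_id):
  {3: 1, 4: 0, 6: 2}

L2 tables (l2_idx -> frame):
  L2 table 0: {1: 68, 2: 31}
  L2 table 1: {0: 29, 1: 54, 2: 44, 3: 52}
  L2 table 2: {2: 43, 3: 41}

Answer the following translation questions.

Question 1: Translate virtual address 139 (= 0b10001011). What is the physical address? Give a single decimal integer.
Answer: 547

Derivation:
vaddr = 139 = 0b10001011
Split: l1_idx=4, l2_idx=1, offset=3
L1[4] = 0
L2[0][1] = 68
paddr = 68 * 8 + 3 = 547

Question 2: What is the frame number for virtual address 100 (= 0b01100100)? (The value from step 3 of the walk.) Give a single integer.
vaddr = 100: l1_idx=3, l2_idx=0
L1[3] = 1; L2[1][0] = 29

Answer: 29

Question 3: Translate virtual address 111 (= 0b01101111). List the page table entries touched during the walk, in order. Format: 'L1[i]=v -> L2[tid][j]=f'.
Answer: L1[3]=1 -> L2[1][1]=54

Derivation:
vaddr = 111 = 0b01101111
Split: l1_idx=3, l2_idx=1, offset=7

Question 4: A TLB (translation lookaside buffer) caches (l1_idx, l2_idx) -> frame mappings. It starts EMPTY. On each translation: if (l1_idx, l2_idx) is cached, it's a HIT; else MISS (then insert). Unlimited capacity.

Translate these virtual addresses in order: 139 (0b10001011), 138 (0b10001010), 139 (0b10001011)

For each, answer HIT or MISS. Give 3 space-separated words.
Answer: MISS HIT HIT

Derivation:
vaddr=139: (4,1) not in TLB -> MISS, insert
vaddr=138: (4,1) in TLB -> HIT
vaddr=139: (4,1) in TLB -> HIT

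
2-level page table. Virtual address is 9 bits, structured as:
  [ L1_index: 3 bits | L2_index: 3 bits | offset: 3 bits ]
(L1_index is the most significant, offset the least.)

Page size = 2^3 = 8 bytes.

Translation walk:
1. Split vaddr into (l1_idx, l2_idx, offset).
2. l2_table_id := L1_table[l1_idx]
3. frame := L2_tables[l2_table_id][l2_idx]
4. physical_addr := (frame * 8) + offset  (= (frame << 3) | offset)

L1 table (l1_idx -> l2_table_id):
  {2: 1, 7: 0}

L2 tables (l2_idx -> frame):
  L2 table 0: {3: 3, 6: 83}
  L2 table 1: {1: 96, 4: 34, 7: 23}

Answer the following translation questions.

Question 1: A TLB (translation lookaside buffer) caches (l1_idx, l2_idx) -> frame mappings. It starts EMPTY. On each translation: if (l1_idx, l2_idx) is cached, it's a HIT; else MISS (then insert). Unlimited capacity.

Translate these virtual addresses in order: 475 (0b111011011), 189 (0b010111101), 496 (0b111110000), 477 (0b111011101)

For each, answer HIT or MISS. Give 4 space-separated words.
vaddr=475: (7,3) not in TLB -> MISS, insert
vaddr=189: (2,7) not in TLB -> MISS, insert
vaddr=496: (7,6) not in TLB -> MISS, insert
vaddr=477: (7,3) in TLB -> HIT

Answer: MISS MISS MISS HIT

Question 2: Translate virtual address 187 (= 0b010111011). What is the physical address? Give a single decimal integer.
Answer: 187

Derivation:
vaddr = 187 = 0b010111011
Split: l1_idx=2, l2_idx=7, offset=3
L1[2] = 1
L2[1][7] = 23
paddr = 23 * 8 + 3 = 187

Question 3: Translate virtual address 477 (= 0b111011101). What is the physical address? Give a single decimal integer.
Answer: 29

Derivation:
vaddr = 477 = 0b111011101
Split: l1_idx=7, l2_idx=3, offset=5
L1[7] = 0
L2[0][3] = 3
paddr = 3 * 8 + 5 = 29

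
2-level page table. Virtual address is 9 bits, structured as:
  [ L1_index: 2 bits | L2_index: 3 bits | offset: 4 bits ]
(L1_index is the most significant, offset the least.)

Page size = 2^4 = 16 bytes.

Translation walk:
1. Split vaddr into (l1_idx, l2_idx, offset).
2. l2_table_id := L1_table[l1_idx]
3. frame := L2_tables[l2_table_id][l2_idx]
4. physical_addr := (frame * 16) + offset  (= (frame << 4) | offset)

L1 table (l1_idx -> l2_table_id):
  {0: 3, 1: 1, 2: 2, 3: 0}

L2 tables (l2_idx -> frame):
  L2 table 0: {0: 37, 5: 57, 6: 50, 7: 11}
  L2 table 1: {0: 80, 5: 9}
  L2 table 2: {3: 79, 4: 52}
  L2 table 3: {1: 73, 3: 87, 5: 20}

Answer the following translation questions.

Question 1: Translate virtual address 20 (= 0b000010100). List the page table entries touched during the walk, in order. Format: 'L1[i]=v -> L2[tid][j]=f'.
Answer: L1[0]=3 -> L2[3][1]=73

Derivation:
vaddr = 20 = 0b000010100
Split: l1_idx=0, l2_idx=1, offset=4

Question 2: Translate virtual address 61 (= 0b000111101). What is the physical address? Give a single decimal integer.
Answer: 1405

Derivation:
vaddr = 61 = 0b000111101
Split: l1_idx=0, l2_idx=3, offset=13
L1[0] = 3
L2[3][3] = 87
paddr = 87 * 16 + 13 = 1405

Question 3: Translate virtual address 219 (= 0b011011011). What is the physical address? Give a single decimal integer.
vaddr = 219 = 0b011011011
Split: l1_idx=1, l2_idx=5, offset=11
L1[1] = 1
L2[1][5] = 9
paddr = 9 * 16 + 11 = 155

Answer: 155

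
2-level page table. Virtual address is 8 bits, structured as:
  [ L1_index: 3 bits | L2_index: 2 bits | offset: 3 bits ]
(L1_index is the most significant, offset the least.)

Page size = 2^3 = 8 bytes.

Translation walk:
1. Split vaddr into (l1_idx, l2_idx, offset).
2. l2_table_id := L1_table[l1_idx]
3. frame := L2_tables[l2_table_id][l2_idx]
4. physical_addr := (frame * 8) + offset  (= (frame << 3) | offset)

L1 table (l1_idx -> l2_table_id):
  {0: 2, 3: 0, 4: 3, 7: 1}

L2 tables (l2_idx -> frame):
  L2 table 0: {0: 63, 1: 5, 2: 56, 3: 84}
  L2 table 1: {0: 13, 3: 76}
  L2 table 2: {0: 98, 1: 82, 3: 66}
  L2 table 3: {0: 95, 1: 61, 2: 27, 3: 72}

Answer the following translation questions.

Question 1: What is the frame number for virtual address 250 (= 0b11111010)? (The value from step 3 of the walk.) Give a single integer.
Answer: 76

Derivation:
vaddr = 250: l1_idx=7, l2_idx=3
L1[7] = 1; L2[1][3] = 76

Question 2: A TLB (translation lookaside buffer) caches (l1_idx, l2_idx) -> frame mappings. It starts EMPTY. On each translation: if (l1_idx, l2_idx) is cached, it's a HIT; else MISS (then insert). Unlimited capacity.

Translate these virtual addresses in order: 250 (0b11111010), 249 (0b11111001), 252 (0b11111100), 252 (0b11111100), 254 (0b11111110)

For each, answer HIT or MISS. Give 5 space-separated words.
vaddr=250: (7,3) not in TLB -> MISS, insert
vaddr=249: (7,3) in TLB -> HIT
vaddr=252: (7,3) in TLB -> HIT
vaddr=252: (7,3) in TLB -> HIT
vaddr=254: (7,3) in TLB -> HIT

Answer: MISS HIT HIT HIT HIT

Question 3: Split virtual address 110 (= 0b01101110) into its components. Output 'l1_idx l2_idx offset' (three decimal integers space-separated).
Answer: 3 1 6

Derivation:
vaddr = 110 = 0b01101110
  top 3 bits -> l1_idx = 3
  next 2 bits -> l2_idx = 1
  bottom 3 bits -> offset = 6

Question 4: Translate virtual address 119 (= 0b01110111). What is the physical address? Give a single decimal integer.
vaddr = 119 = 0b01110111
Split: l1_idx=3, l2_idx=2, offset=7
L1[3] = 0
L2[0][2] = 56
paddr = 56 * 8 + 7 = 455

Answer: 455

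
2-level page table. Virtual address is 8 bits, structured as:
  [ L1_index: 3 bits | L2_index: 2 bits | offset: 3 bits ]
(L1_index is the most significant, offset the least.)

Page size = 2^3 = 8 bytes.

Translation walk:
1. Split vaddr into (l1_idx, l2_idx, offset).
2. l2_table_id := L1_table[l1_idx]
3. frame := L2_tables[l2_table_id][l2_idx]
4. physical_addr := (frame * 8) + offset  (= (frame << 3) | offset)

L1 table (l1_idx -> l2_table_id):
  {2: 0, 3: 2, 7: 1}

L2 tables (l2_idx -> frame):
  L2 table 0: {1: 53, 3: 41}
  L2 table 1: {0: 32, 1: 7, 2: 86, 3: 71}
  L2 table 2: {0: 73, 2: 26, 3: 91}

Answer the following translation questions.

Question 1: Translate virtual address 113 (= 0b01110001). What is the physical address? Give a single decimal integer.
vaddr = 113 = 0b01110001
Split: l1_idx=3, l2_idx=2, offset=1
L1[3] = 2
L2[2][2] = 26
paddr = 26 * 8 + 1 = 209

Answer: 209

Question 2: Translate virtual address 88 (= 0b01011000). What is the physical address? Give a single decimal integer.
vaddr = 88 = 0b01011000
Split: l1_idx=2, l2_idx=3, offset=0
L1[2] = 0
L2[0][3] = 41
paddr = 41 * 8 + 0 = 328

Answer: 328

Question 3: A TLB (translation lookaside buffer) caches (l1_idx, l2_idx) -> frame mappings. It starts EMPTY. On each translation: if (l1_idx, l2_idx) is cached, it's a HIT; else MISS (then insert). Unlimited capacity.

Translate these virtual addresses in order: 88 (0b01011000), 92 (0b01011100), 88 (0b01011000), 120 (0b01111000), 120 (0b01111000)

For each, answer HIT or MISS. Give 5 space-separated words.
Answer: MISS HIT HIT MISS HIT

Derivation:
vaddr=88: (2,3) not in TLB -> MISS, insert
vaddr=92: (2,3) in TLB -> HIT
vaddr=88: (2,3) in TLB -> HIT
vaddr=120: (3,3) not in TLB -> MISS, insert
vaddr=120: (3,3) in TLB -> HIT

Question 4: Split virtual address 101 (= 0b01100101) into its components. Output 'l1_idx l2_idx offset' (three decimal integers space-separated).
vaddr = 101 = 0b01100101
  top 3 bits -> l1_idx = 3
  next 2 bits -> l2_idx = 0
  bottom 3 bits -> offset = 5

Answer: 3 0 5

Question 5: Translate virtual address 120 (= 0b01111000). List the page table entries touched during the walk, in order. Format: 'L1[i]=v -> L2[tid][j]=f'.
Answer: L1[3]=2 -> L2[2][3]=91

Derivation:
vaddr = 120 = 0b01111000
Split: l1_idx=3, l2_idx=3, offset=0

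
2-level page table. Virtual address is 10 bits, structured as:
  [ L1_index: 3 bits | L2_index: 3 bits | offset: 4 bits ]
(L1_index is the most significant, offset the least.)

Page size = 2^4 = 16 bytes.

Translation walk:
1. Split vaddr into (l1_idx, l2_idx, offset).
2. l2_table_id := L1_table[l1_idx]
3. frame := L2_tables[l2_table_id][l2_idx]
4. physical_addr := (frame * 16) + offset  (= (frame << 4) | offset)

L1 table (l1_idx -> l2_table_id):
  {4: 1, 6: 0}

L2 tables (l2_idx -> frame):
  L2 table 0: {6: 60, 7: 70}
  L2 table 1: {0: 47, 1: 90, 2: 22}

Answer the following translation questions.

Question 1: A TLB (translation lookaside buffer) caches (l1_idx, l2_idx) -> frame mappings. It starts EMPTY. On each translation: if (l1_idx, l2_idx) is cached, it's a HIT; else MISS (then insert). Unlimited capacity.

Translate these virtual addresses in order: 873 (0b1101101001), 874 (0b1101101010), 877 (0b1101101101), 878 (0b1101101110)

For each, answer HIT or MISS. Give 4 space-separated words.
Answer: MISS HIT HIT HIT

Derivation:
vaddr=873: (6,6) not in TLB -> MISS, insert
vaddr=874: (6,6) in TLB -> HIT
vaddr=877: (6,6) in TLB -> HIT
vaddr=878: (6,6) in TLB -> HIT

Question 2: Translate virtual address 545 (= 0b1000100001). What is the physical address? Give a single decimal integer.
vaddr = 545 = 0b1000100001
Split: l1_idx=4, l2_idx=2, offset=1
L1[4] = 1
L2[1][2] = 22
paddr = 22 * 16 + 1 = 353

Answer: 353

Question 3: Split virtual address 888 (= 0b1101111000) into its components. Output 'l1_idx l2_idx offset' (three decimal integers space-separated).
Answer: 6 7 8

Derivation:
vaddr = 888 = 0b1101111000
  top 3 bits -> l1_idx = 6
  next 3 bits -> l2_idx = 7
  bottom 4 bits -> offset = 8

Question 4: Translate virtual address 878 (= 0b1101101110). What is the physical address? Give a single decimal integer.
Answer: 974

Derivation:
vaddr = 878 = 0b1101101110
Split: l1_idx=6, l2_idx=6, offset=14
L1[6] = 0
L2[0][6] = 60
paddr = 60 * 16 + 14 = 974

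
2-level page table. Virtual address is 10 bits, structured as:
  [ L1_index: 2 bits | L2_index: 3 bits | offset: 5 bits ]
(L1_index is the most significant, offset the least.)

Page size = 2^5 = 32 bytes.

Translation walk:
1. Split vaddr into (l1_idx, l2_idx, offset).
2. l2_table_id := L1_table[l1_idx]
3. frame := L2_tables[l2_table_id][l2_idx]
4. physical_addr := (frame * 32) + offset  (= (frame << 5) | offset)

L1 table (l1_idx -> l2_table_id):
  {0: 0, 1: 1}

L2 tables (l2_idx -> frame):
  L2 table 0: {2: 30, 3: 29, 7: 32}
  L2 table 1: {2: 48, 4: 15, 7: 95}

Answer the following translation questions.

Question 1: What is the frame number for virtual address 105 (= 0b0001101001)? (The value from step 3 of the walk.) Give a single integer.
Answer: 29

Derivation:
vaddr = 105: l1_idx=0, l2_idx=3
L1[0] = 0; L2[0][3] = 29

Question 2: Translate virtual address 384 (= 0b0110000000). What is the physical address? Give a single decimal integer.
Answer: 480

Derivation:
vaddr = 384 = 0b0110000000
Split: l1_idx=1, l2_idx=4, offset=0
L1[1] = 1
L2[1][4] = 15
paddr = 15 * 32 + 0 = 480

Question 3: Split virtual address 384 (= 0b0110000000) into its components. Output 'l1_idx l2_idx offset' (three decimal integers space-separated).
Answer: 1 4 0

Derivation:
vaddr = 384 = 0b0110000000
  top 2 bits -> l1_idx = 1
  next 3 bits -> l2_idx = 4
  bottom 5 bits -> offset = 0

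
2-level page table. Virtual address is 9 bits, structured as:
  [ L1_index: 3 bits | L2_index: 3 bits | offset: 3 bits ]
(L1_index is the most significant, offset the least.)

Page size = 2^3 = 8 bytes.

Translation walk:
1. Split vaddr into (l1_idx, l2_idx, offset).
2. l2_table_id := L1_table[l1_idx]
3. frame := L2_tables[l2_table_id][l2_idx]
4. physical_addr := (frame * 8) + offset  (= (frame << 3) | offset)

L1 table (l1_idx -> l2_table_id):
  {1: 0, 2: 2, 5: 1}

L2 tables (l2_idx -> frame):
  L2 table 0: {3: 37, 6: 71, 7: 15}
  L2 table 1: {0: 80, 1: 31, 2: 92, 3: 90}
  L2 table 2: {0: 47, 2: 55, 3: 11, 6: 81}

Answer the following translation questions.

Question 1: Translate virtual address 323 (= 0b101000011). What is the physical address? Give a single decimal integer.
vaddr = 323 = 0b101000011
Split: l1_idx=5, l2_idx=0, offset=3
L1[5] = 1
L2[1][0] = 80
paddr = 80 * 8 + 3 = 643

Answer: 643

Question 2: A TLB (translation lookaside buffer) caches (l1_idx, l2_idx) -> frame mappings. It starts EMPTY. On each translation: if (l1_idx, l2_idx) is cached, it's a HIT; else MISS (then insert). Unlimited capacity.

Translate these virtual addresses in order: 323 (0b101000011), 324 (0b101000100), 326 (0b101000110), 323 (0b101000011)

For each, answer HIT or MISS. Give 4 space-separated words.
vaddr=323: (5,0) not in TLB -> MISS, insert
vaddr=324: (5,0) in TLB -> HIT
vaddr=326: (5,0) in TLB -> HIT
vaddr=323: (5,0) in TLB -> HIT

Answer: MISS HIT HIT HIT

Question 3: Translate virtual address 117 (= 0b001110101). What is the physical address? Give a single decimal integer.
vaddr = 117 = 0b001110101
Split: l1_idx=1, l2_idx=6, offset=5
L1[1] = 0
L2[0][6] = 71
paddr = 71 * 8 + 5 = 573

Answer: 573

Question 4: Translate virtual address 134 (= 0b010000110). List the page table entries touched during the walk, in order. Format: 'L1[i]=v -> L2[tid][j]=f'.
vaddr = 134 = 0b010000110
Split: l1_idx=2, l2_idx=0, offset=6

Answer: L1[2]=2 -> L2[2][0]=47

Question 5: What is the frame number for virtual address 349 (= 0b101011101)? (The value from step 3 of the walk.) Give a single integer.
vaddr = 349: l1_idx=5, l2_idx=3
L1[5] = 1; L2[1][3] = 90

Answer: 90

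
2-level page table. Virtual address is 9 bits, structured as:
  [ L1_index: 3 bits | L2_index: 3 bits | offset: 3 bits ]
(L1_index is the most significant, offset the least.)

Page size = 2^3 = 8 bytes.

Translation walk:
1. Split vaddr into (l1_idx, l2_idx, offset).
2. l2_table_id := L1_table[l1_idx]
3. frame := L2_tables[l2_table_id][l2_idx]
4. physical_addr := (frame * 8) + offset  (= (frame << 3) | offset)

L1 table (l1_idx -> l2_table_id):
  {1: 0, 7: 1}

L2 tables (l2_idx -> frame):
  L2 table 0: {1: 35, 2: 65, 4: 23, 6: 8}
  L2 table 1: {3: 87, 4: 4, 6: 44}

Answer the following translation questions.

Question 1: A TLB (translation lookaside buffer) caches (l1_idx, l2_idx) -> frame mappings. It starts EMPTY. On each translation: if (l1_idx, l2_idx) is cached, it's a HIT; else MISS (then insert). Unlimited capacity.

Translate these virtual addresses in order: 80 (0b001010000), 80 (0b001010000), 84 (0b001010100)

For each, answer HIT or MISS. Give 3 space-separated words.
Answer: MISS HIT HIT

Derivation:
vaddr=80: (1,2) not in TLB -> MISS, insert
vaddr=80: (1,2) in TLB -> HIT
vaddr=84: (1,2) in TLB -> HIT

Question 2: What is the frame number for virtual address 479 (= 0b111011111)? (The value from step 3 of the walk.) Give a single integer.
vaddr = 479: l1_idx=7, l2_idx=3
L1[7] = 1; L2[1][3] = 87

Answer: 87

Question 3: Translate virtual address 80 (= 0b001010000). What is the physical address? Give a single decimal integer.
Answer: 520

Derivation:
vaddr = 80 = 0b001010000
Split: l1_idx=1, l2_idx=2, offset=0
L1[1] = 0
L2[0][2] = 65
paddr = 65 * 8 + 0 = 520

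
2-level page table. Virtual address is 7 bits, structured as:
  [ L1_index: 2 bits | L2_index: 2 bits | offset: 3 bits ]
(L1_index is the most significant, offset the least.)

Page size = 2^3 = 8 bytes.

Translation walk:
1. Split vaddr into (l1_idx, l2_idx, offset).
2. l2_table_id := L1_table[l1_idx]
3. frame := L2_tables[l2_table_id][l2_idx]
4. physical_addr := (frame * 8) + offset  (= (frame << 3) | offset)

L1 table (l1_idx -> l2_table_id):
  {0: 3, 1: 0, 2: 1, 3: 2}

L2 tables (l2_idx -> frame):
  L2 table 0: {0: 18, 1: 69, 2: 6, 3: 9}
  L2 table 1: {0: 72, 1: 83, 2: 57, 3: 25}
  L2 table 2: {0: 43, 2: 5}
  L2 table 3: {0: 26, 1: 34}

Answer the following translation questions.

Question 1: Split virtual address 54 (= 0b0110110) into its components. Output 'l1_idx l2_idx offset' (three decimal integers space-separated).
vaddr = 54 = 0b0110110
  top 2 bits -> l1_idx = 1
  next 2 bits -> l2_idx = 2
  bottom 3 bits -> offset = 6

Answer: 1 2 6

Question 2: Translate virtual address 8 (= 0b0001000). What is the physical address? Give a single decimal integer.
vaddr = 8 = 0b0001000
Split: l1_idx=0, l2_idx=1, offset=0
L1[0] = 3
L2[3][1] = 34
paddr = 34 * 8 + 0 = 272

Answer: 272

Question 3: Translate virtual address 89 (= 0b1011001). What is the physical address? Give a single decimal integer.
Answer: 201

Derivation:
vaddr = 89 = 0b1011001
Split: l1_idx=2, l2_idx=3, offset=1
L1[2] = 1
L2[1][3] = 25
paddr = 25 * 8 + 1 = 201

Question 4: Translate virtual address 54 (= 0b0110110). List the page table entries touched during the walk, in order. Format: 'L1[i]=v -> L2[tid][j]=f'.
vaddr = 54 = 0b0110110
Split: l1_idx=1, l2_idx=2, offset=6

Answer: L1[1]=0 -> L2[0][2]=6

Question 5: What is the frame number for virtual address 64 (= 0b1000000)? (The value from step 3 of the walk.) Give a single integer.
vaddr = 64: l1_idx=2, l2_idx=0
L1[2] = 1; L2[1][0] = 72

Answer: 72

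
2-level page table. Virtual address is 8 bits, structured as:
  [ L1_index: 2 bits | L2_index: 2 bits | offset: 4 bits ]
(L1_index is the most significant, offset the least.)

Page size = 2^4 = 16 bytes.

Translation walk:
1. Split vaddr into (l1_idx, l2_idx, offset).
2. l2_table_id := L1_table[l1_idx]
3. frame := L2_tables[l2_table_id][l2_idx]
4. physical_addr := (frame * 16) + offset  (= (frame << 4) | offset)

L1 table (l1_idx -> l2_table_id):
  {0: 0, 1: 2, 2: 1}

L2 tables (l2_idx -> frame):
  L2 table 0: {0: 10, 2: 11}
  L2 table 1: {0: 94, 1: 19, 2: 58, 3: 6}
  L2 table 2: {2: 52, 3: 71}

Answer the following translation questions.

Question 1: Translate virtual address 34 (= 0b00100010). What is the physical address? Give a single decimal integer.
vaddr = 34 = 0b00100010
Split: l1_idx=0, l2_idx=2, offset=2
L1[0] = 0
L2[0][2] = 11
paddr = 11 * 16 + 2 = 178

Answer: 178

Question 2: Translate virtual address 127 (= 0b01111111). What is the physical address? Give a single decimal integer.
vaddr = 127 = 0b01111111
Split: l1_idx=1, l2_idx=3, offset=15
L1[1] = 2
L2[2][3] = 71
paddr = 71 * 16 + 15 = 1151

Answer: 1151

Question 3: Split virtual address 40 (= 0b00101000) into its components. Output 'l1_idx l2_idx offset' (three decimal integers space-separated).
Answer: 0 2 8

Derivation:
vaddr = 40 = 0b00101000
  top 2 bits -> l1_idx = 0
  next 2 bits -> l2_idx = 2
  bottom 4 bits -> offset = 8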